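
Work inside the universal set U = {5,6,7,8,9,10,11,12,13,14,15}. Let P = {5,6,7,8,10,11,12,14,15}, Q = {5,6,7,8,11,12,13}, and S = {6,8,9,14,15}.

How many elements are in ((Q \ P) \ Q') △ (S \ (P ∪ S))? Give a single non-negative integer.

1

Q \ P = {13}
Q' = {9,10,14,15}
(Q \ P) \ Q' = {13}
P ∪ S = {5,6,7,8,9,10,11,12,14,15}
S \ (P ∪ S) = {}
((Q \ P) \ Q') △ (S \ (P ∪ S)) = {13}
|((Q \ P) \ Q') △ (S \ (P ∪ S))| = 1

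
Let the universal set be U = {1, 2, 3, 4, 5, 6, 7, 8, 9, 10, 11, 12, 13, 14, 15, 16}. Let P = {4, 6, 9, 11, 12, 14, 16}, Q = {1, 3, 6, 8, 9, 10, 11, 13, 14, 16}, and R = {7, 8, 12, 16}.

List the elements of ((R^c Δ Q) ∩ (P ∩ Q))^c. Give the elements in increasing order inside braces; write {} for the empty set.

R^c = {1, 2, 3, 4, 5, 6, 9, 10, 11, 13, 14, 15}
R^c Δ Q = {2, 4, 5, 8, 15, 16}
P ∩ Q = {6, 9, 11, 14, 16}
(R^c Δ Q) ∩ (P ∩ Q) = {16}
((R^c Δ Q) ∩ (P ∩ Q))^c = {1, 2, 3, 4, 5, 6, 7, 8, 9, 10, 11, 12, 13, 14, 15}

{1, 2, 3, 4, 5, 6, 7, 8, 9, 10, 11, 12, 13, 14, 15}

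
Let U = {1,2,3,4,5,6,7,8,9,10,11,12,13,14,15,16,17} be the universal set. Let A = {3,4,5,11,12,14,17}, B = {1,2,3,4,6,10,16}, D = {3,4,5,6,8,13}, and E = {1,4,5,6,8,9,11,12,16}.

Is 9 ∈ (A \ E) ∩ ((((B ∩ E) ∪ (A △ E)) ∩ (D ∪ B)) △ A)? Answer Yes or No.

9 ∉ A and 9 ∈ E, so 9 ∉ A \ E
9 ∉ B and 9 ∈ E, so 9 ∉ B ∩ E
9 ∉ A and 9 ∈ E, so 9 ∈ A △ E
9 ∉ (B ∩ E) and 9 ∈ (A △ E), so 9 ∈ (B ∩ E) ∪ (A △ E)
9 ∉ D and 9 ∉ B, so 9 ∉ D ∪ B
9 ∈ ((B ∩ E) ∪ (A △ E)) and 9 ∉ (D ∪ B), so 9 ∉ ((B ∩ E) ∪ (A △ E)) ∩ (D ∪ B)
9 ∉ (((B ∩ E) ∪ (A △ E)) ∩ (D ∪ B)) and 9 ∉ A, so 9 ∉ (((B ∩ E) ∪ (A △ E)) ∩ (D ∪ B)) △ A
9 ∉ (A \ E) and 9 ∉ ((((B ∩ E) ∪ (A △ E)) ∩ (D ∪ B)) △ A), so 9 ∉ (A \ E) ∩ ((((B ∩ E) ∪ (A △ E)) ∩ (D ∪ B)) △ A)

No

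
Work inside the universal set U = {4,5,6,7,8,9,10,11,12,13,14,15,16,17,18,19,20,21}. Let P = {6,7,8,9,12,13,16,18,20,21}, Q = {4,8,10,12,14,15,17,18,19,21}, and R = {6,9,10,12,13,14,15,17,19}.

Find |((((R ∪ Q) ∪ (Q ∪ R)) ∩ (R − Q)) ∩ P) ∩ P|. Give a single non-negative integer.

R ∪ Q = {4,6,8,9,10,12,13,14,15,17,18,19,21}
Q ∪ R = {4,6,8,9,10,12,13,14,15,17,18,19,21}
(R ∪ Q) ∪ (Q ∪ R) = {4,6,8,9,10,12,13,14,15,17,18,19,21}
R − Q = {6,9,13}
((R ∪ Q) ∪ (Q ∪ R)) ∩ (R − Q) = {6,9,13}
(((R ∪ Q) ∪ (Q ∪ R)) ∩ (R − Q)) ∩ P = {6,9,13}
((((R ∪ Q) ∪ (Q ∪ R)) ∩ (R − Q)) ∩ P) ∩ P = {6,9,13}
|((((R ∪ Q) ∪ (Q ∪ R)) ∩ (R − Q)) ∩ P) ∩ P| = 3

3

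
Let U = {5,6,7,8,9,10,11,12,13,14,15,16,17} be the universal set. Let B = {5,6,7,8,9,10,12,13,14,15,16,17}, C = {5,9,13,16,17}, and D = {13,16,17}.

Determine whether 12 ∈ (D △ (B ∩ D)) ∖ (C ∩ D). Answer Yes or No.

12 ∈ B and 12 ∉ D, so 12 ∉ B ∩ D
12 ∉ D and 12 ∉ (B ∩ D), so 12 ∉ D △ (B ∩ D)
12 ∉ C and 12 ∉ D, so 12 ∉ C ∩ D
12 ∉ (D △ (B ∩ D)) and 12 ∉ (C ∩ D), so 12 ∉ (D △ (B ∩ D)) ∖ (C ∩ D)

No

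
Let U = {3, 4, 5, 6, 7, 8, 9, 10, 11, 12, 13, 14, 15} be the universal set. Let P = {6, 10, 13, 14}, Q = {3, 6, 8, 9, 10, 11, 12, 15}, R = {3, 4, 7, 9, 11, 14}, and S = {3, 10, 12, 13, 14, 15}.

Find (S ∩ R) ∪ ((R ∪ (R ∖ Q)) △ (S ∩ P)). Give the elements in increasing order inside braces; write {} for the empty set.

{3, 4, 7, 9, 10, 11, 13, 14}

S ∩ R = {3, 14}
R ∖ Q = {4, 7, 14}
R ∪ (R ∖ Q) = {3, 4, 7, 9, 11, 14}
S ∩ P = {10, 13, 14}
(R ∪ (R ∖ Q)) △ (S ∩ P) = {3, 4, 7, 9, 10, 11, 13}
(S ∩ R) ∪ ((R ∪ (R ∖ Q)) △ (S ∩ P)) = {3, 4, 7, 9, 10, 11, 13, 14}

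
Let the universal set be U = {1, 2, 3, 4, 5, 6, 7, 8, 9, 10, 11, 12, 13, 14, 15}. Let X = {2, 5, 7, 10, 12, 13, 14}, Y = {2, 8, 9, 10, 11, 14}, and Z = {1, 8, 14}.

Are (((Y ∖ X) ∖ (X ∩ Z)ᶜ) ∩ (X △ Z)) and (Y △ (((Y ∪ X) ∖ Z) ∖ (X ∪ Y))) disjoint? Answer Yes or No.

Yes

Y ∖ X = {8, 9, 11}
X ∩ Z = {14}
(X ∩ Z)ᶜ = {1, 2, 3, 4, 5, 6, 7, 8, 9, 10, 11, 12, 13, 15}
(Y ∖ X) ∖ (X ∩ Z)ᶜ = {}
X △ Z = {1, 2, 5, 7, 8, 10, 12, 13}
((Y ∖ X) ∖ (X ∩ Z)ᶜ) ∩ (X △ Z) = {}
Y ∪ X = {2, 5, 7, 8, 9, 10, 11, 12, 13, 14}
(Y ∪ X) ∖ Z = {2, 5, 7, 9, 10, 11, 12, 13}
X ∪ Y = {2, 5, 7, 8, 9, 10, 11, 12, 13, 14}
((Y ∪ X) ∖ Z) ∖ (X ∪ Y) = {}
Y △ (((Y ∪ X) ∖ Z) ∖ (X ∪ Y)) = {2, 8, 9, 10, 11, 14}
{} and {2, 8, 9, 10, 11, 14} share no elements.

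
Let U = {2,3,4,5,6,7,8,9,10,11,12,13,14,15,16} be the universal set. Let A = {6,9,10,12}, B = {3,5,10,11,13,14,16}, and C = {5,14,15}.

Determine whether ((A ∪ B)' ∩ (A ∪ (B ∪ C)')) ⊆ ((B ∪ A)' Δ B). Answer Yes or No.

Yes

A ∪ B = {3,5,6,9,10,11,12,13,14,16}
(A ∪ B)' = {2,4,7,8,15}
B ∪ C = {3,5,10,11,13,14,15,16}
(B ∪ C)' = {2,4,6,7,8,9,12}
A ∪ (B ∪ C)' = {2,4,6,7,8,9,10,12}
(A ∪ B)' ∩ (A ∪ (B ∪ C)') = {2,4,7,8}
B ∪ A = {3,5,6,9,10,11,12,13,14,16}
(B ∪ A)' = {2,4,7,8,15}
(B ∪ A)' Δ B = {2,3,4,5,7,8,10,11,13,14,15,16}
Every element of {2,4,7,8} is in {2,3,4,5,7,8,10,11,13,14,15,16}, so (A ∪ B)' ∩ (A ∪ (B ∪ C)') ⊆ (B ∪ A)' Δ B.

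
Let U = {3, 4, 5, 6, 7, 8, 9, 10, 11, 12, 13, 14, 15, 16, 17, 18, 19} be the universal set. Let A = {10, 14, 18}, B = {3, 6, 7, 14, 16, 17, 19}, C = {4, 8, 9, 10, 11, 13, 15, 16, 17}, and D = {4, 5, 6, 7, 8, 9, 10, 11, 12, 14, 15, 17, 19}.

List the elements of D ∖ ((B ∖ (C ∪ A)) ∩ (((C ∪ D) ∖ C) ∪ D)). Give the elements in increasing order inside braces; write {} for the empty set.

C ∪ A = {4, 8, 9, 10, 11, 13, 14, 15, 16, 17, 18}
B ∖ (C ∪ A) = {3, 6, 7, 19}
C ∪ D = {4, 5, 6, 7, 8, 9, 10, 11, 12, 13, 14, 15, 16, 17, 19}
(C ∪ D) ∖ C = {5, 6, 7, 12, 14, 19}
((C ∪ D) ∖ C) ∪ D = {4, 5, 6, 7, 8, 9, 10, 11, 12, 14, 15, 17, 19}
(B ∖ (C ∪ A)) ∩ (((C ∪ D) ∖ C) ∪ D) = {6, 7, 19}
D ∖ ((B ∖ (C ∪ A)) ∩ (((C ∪ D) ∖ C) ∪ D)) = {4, 5, 8, 9, 10, 11, 12, 14, 15, 17}

{4, 5, 8, 9, 10, 11, 12, 14, 15, 17}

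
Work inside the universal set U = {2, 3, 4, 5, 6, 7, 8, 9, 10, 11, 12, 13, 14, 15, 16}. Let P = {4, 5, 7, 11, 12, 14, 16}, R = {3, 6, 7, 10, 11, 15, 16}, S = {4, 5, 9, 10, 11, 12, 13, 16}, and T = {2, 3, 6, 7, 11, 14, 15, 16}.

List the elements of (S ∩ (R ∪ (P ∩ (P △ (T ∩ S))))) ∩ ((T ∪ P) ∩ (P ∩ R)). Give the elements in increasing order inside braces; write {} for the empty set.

{11, 16}

T ∩ S = {11, 16}
P △ (T ∩ S) = {4, 5, 7, 12, 14}
P ∩ (P △ (T ∩ S)) = {4, 5, 7, 12, 14}
R ∪ (P ∩ (P △ (T ∩ S))) = {3, 4, 5, 6, 7, 10, 11, 12, 14, 15, 16}
S ∩ (R ∪ (P ∩ (P △ (T ∩ S)))) = {4, 5, 10, 11, 12, 16}
T ∪ P = {2, 3, 4, 5, 6, 7, 11, 12, 14, 15, 16}
P ∩ R = {7, 11, 16}
(T ∪ P) ∩ (P ∩ R) = {7, 11, 16}
(S ∩ (R ∪ (P ∩ (P △ (T ∩ S))))) ∩ ((T ∪ P) ∩ (P ∩ R)) = {11, 16}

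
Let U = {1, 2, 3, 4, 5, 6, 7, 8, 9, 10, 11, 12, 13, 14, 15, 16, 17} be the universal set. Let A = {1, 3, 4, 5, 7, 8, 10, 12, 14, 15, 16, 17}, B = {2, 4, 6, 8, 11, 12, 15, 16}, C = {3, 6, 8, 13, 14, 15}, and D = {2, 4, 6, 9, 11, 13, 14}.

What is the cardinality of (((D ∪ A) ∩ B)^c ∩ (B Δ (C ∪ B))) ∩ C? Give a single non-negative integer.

3

D ∪ A = {1, 2, 3, 4, 5, 6, 7, 8, 9, 10, 11, 12, 13, 14, 15, 16, 17}
(D ∪ A) ∩ B = {2, 4, 6, 8, 11, 12, 15, 16}
((D ∪ A) ∩ B)^c = {1, 3, 5, 7, 9, 10, 13, 14, 17}
C ∪ B = {2, 3, 4, 6, 8, 11, 12, 13, 14, 15, 16}
B Δ (C ∪ B) = {3, 13, 14}
((D ∪ A) ∩ B)^c ∩ (B Δ (C ∪ B)) = {3, 13, 14}
(((D ∪ A) ∩ B)^c ∩ (B Δ (C ∪ B))) ∩ C = {3, 13, 14}
|(((D ∪ A) ∩ B)^c ∩ (B Δ (C ∪ B))) ∩ C| = 3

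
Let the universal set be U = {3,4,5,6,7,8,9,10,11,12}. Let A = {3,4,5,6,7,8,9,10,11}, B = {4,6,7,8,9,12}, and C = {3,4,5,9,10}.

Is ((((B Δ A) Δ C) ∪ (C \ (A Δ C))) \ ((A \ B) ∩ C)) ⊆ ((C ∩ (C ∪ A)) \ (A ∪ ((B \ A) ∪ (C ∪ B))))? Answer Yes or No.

No

B Δ A = {3,5,10,11,12}
(B Δ A) Δ C = {4,9,11,12}
A Δ C = {6,7,8,11}
C \ (A Δ C) = {3,4,5,9,10}
((B Δ A) Δ C) ∪ (C \ (A Δ C)) = {3,4,5,9,10,11,12}
A \ B = {3,5,10,11}
(A \ B) ∩ C = {3,5,10}
(((B Δ A) Δ C) ∪ (C \ (A Δ C))) \ ((A \ B) ∩ C) = {4,9,11,12}
C ∪ A = {3,4,5,6,7,8,9,10,11}
C ∩ (C ∪ A) = {3,4,5,9,10}
B \ A = {12}
C ∪ B = {3,4,5,6,7,8,9,10,12}
(B \ A) ∪ (C ∪ B) = {3,4,5,6,7,8,9,10,12}
A ∪ ((B \ A) ∪ (C ∪ B)) = {3,4,5,6,7,8,9,10,11,12}
(C ∩ (C ∪ A)) \ (A ∪ ((B \ A) ∪ (C ∪ B))) = {}
4 ∈ (((B Δ A) Δ C) ∪ (C \ (A Δ C))) \ ((A \ B) ∩ C) but 4 ∉ (C ∩ (C ∪ A)) \ (A ∪ ((B \ A) ∪ (C ∪ B))), so the inclusion fails.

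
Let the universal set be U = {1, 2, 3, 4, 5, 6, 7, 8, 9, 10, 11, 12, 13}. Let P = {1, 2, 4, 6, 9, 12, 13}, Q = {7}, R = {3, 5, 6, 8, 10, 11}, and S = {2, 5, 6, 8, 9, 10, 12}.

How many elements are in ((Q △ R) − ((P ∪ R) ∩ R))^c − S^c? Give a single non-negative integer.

Q △ R = {3, 5, 6, 7, 8, 10, 11}
P ∪ R = {1, 2, 3, 4, 5, 6, 8, 9, 10, 11, 12, 13}
(P ∪ R) ∩ R = {3, 5, 6, 8, 10, 11}
(Q △ R) − ((P ∪ R) ∩ R) = {7}
((Q △ R) − ((P ∪ R) ∩ R))^c = {1, 2, 3, 4, 5, 6, 8, 9, 10, 11, 12, 13}
S^c = {1, 3, 4, 7, 11, 13}
((Q △ R) − ((P ∪ R) ∩ R))^c − S^c = {2, 5, 6, 8, 9, 10, 12}
|((Q △ R) − ((P ∪ R) ∩ R))^c − S^c| = 7

7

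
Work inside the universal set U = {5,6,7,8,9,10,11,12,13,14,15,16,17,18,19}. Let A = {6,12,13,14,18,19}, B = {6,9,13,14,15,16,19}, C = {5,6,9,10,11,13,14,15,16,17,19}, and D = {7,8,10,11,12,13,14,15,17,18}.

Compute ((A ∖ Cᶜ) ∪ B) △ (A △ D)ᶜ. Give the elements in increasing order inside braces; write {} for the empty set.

Cᶜ = {7,8,12,18}
A ∖ Cᶜ = {6,13,14,19}
(A ∖ Cᶜ) ∪ B = {6,9,13,14,15,16,19}
A △ D = {6,7,8,10,11,15,17,19}
(A △ D)ᶜ = {5,9,12,13,14,16,18}
((A ∖ Cᶜ) ∪ B) △ (A △ D)ᶜ = {5,6,12,15,18,19}

{5,6,12,15,18,19}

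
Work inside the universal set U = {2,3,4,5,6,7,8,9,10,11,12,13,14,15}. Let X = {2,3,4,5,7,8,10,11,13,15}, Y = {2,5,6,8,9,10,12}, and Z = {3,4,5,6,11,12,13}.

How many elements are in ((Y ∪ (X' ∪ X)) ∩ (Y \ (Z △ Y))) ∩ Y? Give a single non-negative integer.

3

X' = {6,9,12,14}
X' ∪ X = {2,3,4,5,6,7,8,9,10,11,12,13,14,15}
Y ∪ (X' ∪ X) = {2,3,4,5,6,7,8,9,10,11,12,13,14,15}
Z △ Y = {2,3,4,8,9,10,11,13}
Y \ (Z △ Y) = {5,6,12}
(Y ∪ (X' ∪ X)) ∩ (Y \ (Z △ Y)) = {5,6,12}
((Y ∪ (X' ∪ X)) ∩ (Y \ (Z △ Y))) ∩ Y = {5,6,12}
|((Y ∪ (X' ∪ X)) ∩ (Y \ (Z △ Y))) ∩ Y| = 3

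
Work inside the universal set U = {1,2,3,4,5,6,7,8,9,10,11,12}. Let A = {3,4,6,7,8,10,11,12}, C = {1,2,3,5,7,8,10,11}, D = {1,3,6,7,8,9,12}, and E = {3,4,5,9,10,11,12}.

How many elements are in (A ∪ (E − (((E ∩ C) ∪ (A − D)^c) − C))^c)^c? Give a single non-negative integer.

1

E ∩ C = {3,5,10,11}
A − D = {4,10,11}
(A − D)^c = {1,2,3,5,6,7,8,9,12}
(E ∩ C) ∪ (A − D)^c = {1,2,3,5,6,7,8,9,10,11,12}
((E ∩ C) ∪ (A − D)^c) − C = {6,9,12}
E − (((E ∩ C) ∪ (A − D)^c) − C) = {3,4,5,10,11}
(E − (((E ∩ C) ∪ (A − D)^c) − C))^c = {1,2,6,7,8,9,12}
A ∪ (E − (((E ∩ C) ∪ (A − D)^c) − C))^c = {1,2,3,4,6,7,8,9,10,11,12}
(A ∪ (E − (((E ∩ C) ∪ (A − D)^c) − C))^c)^c = {5}
|(A ∪ (E − (((E ∩ C) ∪ (A − D)^c) − C))^c)^c| = 1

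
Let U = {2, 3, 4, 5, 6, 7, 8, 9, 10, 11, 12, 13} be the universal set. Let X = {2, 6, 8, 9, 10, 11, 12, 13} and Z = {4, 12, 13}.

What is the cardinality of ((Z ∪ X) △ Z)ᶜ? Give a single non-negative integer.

Z ∪ X = {2, 4, 6, 8, 9, 10, 11, 12, 13}
(Z ∪ X) △ Z = {2, 6, 8, 9, 10, 11}
((Z ∪ X) △ Z)ᶜ = {3, 4, 5, 7, 12, 13}
|((Z ∪ X) △ Z)ᶜ| = 6

6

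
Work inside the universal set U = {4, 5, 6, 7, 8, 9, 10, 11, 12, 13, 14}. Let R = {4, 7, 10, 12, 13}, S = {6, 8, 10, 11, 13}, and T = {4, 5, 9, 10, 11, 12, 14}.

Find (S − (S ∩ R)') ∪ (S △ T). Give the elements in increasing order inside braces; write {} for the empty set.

{4, 5, 6, 8, 9, 10, 12, 13, 14}

S ∩ R = {10, 13}
(S ∩ R)' = {4, 5, 6, 7, 8, 9, 11, 12, 14}
S − (S ∩ R)' = {10, 13}
S △ T = {4, 5, 6, 8, 9, 12, 13, 14}
(S − (S ∩ R)') ∪ (S △ T) = {4, 5, 6, 8, 9, 10, 12, 13, 14}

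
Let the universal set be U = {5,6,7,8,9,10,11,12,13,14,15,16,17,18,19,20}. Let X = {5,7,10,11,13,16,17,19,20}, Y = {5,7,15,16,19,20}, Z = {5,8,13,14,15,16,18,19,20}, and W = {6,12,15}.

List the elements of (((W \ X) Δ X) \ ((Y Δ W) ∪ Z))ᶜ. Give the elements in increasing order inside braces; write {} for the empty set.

{5,6,7,8,9,12,13,14,15,16,18,19,20}

W \ X = {6,12,15}
(W \ X) Δ X = {5,6,7,10,11,12,13,15,16,17,19,20}
Y Δ W = {5,6,7,12,16,19,20}
(Y Δ W) ∪ Z = {5,6,7,8,12,13,14,15,16,18,19,20}
((W \ X) Δ X) \ ((Y Δ W) ∪ Z) = {10,11,17}
(((W \ X) Δ X) \ ((Y Δ W) ∪ Z))ᶜ = {5,6,7,8,9,12,13,14,15,16,18,19,20}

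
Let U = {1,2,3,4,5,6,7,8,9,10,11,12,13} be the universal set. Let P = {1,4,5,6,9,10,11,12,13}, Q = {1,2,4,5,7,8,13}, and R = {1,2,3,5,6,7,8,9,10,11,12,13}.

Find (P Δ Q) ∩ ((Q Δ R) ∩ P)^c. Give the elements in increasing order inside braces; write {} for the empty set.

{2,7,8}

P Δ Q = {2,6,7,8,9,10,11,12}
Q Δ R = {3,4,6,9,10,11,12}
(Q Δ R) ∩ P = {4,6,9,10,11,12}
((Q Δ R) ∩ P)^c = {1,2,3,5,7,8,13}
(P Δ Q) ∩ ((Q Δ R) ∩ P)^c = {2,7,8}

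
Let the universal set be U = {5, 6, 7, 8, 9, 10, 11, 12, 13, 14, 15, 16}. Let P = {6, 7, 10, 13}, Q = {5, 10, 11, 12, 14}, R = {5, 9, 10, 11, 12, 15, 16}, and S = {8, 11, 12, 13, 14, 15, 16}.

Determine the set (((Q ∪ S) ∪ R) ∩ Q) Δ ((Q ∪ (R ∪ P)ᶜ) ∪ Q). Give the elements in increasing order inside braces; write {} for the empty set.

Q ∪ S = {5, 8, 10, 11, 12, 13, 14, 15, 16}
(Q ∪ S) ∪ R = {5, 8, 9, 10, 11, 12, 13, 14, 15, 16}
((Q ∪ S) ∪ R) ∩ Q = {5, 10, 11, 12, 14}
R ∪ P = {5, 6, 7, 9, 10, 11, 12, 13, 15, 16}
(R ∪ P)ᶜ = {8, 14}
Q ∪ (R ∪ P)ᶜ = {5, 8, 10, 11, 12, 14}
(Q ∪ (R ∪ P)ᶜ) ∪ Q = {5, 8, 10, 11, 12, 14}
(((Q ∪ S) ∪ R) ∩ Q) Δ ((Q ∪ (R ∪ P)ᶜ) ∪ Q) = {8}

{8}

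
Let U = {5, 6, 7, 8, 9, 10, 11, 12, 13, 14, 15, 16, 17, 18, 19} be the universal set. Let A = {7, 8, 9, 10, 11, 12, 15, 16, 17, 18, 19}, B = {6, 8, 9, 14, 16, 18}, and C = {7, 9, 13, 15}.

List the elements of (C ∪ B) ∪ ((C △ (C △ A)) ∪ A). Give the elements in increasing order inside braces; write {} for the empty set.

{6, 7, 8, 9, 10, 11, 12, 13, 14, 15, 16, 17, 18, 19}

C ∪ B = {6, 7, 8, 9, 13, 14, 15, 16, 18}
C △ A = {8, 10, 11, 12, 13, 16, 17, 18, 19}
C △ (C △ A) = {7, 8, 9, 10, 11, 12, 15, 16, 17, 18, 19}
(C △ (C △ A)) ∪ A = {7, 8, 9, 10, 11, 12, 15, 16, 17, 18, 19}
(C ∪ B) ∪ ((C △ (C △ A)) ∪ A) = {6, 7, 8, 9, 10, 11, 12, 13, 14, 15, 16, 17, 18, 19}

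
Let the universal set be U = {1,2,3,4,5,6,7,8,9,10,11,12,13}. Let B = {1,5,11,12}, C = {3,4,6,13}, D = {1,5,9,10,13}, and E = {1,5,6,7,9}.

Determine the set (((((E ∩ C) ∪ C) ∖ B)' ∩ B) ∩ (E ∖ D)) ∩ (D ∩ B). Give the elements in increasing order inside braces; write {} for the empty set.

E ∩ C = {6}
(E ∩ C) ∪ C = {3,4,6,13}
((E ∩ C) ∪ C) ∖ B = {3,4,6,13}
(((E ∩ C) ∪ C) ∖ B)' = {1,2,5,7,8,9,10,11,12}
(((E ∩ C) ∪ C) ∖ B)' ∩ B = {1,5,11,12}
E ∖ D = {6,7}
((((E ∩ C) ∪ C) ∖ B)' ∩ B) ∩ (E ∖ D) = {}
D ∩ B = {1,5}
(((((E ∩ C) ∪ C) ∖ B)' ∩ B) ∩ (E ∖ D)) ∩ (D ∩ B) = {}

{}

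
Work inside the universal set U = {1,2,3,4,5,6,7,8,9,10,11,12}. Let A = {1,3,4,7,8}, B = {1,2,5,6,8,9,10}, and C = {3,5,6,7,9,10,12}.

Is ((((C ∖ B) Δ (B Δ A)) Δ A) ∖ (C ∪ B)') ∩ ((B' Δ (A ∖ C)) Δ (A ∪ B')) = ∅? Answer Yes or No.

Yes

C ∖ B = {3,7,12}
B Δ A = {2,3,4,5,6,7,9,10}
(C ∖ B) Δ (B Δ A) = {2,4,5,6,9,10,12}
((C ∖ B) Δ (B Δ A)) Δ A = {1,2,3,5,6,7,8,9,10,12}
C ∪ B = {1,2,3,5,6,7,8,9,10,12}
(C ∪ B)' = {4,11}
(((C ∖ B) Δ (B Δ A)) Δ A) ∖ (C ∪ B)' = {1,2,3,5,6,7,8,9,10,12}
B' = {3,4,7,11,12}
A ∖ C = {1,4,8}
B' Δ (A ∖ C) = {1,3,7,8,11,12}
A ∪ B' = {1,3,4,7,8,11,12}
(B' Δ (A ∖ C)) Δ (A ∪ B') = {4}
{1,2,3,5,6,7,8,9,10,12} and {4} share no elements.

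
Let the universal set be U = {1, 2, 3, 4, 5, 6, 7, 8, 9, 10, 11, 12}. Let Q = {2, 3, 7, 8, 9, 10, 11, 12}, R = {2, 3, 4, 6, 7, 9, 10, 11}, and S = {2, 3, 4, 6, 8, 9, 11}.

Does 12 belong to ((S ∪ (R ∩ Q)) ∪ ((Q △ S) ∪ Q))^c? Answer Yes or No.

No

12 ∉ R and 12 ∈ Q, so 12 ∉ R ∩ Q
12 ∉ S and 12 ∉ (R ∩ Q), so 12 ∉ S ∪ (R ∩ Q)
12 ∈ Q and 12 ∉ S, so 12 ∈ Q △ S
12 ∈ (Q △ S) and 12 ∈ Q, so 12 ∈ (Q △ S) ∪ Q
12 ∉ (S ∪ (R ∩ Q)) and 12 ∈ ((Q △ S) ∪ Q), so 12 ∈ (S ∪ (R ∩ Q)) ∪ ((Q △ S) ∪ Q)
12 ∉ ((S ∪ (R ∩ Q)) ∪ ((Q △ S) ∪ Q))^c since 12 ∈ ((S ∪ (R ∩ Q)) ∪ ((Q △ S) ∪ Q))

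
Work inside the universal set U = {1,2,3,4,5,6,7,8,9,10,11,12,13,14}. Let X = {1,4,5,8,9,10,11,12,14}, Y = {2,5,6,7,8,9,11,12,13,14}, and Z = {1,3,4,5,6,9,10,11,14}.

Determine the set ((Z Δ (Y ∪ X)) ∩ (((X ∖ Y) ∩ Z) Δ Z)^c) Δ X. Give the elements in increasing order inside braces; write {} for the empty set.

Y ∪ X = {1,2,4,5,6,7,8,9,10,11,12,13,14}
Z Δ (Y ∪ X) = {2,3,7,8,12,13}
X ∖ Y = {1,4,10}
(X ∖ Y) ∩ Z = {1,4,10}
((X ∖ Y) ∩ Z) Δ Z = {3,5,6,9,11,14}
(((X ∖ Y) ∩ Z) Δ Z)^c = {1,2,4,7,8,10,12,13}
(Z Δ (Y ∪ X)) ∩ (((X ∖ Y) ∩ Z) Δ Z)^c = {2,7,8,12,13}
((Z Δ (Y ∪ X)) ∩ (((X ∖ Y) ∩ Z) Δ Z)^c) Δ X = {1,2,4,5,7,9,10,11,13,14}

{1,2,4,5,7,9,10,11,13,14}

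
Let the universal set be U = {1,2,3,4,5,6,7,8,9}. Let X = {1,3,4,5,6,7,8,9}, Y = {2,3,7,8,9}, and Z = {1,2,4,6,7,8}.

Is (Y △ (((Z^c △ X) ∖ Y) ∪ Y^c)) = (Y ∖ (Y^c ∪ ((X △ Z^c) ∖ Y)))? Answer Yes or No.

Z^c = {3,5,9}
Z^c △ X = {1,4,6,7,8}
(Z^c △ X) ∖ Y = {1,4,6}
Y^c = {1,4,5,6}
((Z^c △ X) ∖ Y) ∪ Y^c = {1,4,5,6}
Y △ (((Z^c △ X) ∖ Y) ∪ Y^c) = {1,2,3,4,5,6,7,8,9}
X △ Z^c = {1,4,6,7,8}
(X △ Z^c) ∖ Y = {1,4,6}
Y^c ∪ ((X △ Z^c) ∖ Y) = {1,4,5,6}
Y ∖ (Y^c ∪ ((X △ Z^c) ∖ Y)) = {2,3,7,8,9}
1 ∈ Y △ (((Z^c △ X) ∖ Y) ∪ Y^c) but 1 ∉ Y ∖ (Y^c ∪ ((X △ Z^c) ∖ Y)), so they differ.

No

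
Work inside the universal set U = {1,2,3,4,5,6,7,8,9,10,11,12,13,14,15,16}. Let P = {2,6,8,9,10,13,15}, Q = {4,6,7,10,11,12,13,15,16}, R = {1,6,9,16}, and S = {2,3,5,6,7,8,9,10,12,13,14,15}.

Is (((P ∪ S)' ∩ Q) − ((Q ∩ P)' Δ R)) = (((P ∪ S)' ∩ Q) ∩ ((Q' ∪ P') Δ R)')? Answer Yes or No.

Yes

P ∪ S = {2,3,5,6,7,8,9,10,12,13,14,15}
(P ∪ S)' = {1,4,11,16}
(P ∪ S)' ∩ Q = {4,11,16}
Q ∩ P = {6,10,13,15}
(Q ∩ P)' = {1,2,3,4,5,7,8,9,11,12,14,16}
(Q ∩ P)' Δ R = {2,3,4,5,6,7,8,11,12,14}
((P ∪ S)' ∩ Q) − ((Q ∩ P)' Δ R) = {16}
Q' = {1,2,3,5,8,9,14}
P' = {1,3,4,5,7,11,12,14,16}
Q' ∪ P' = {1,2,3,4,5,7,8,9,11,12,14,16}
(Q' ∪ P') Δ R = {2,3,4,5,6,7,8,11,12,14}
((Q' ∪ P') Δ R)' = {1,9,10,13,15,16}
((P ∪ S)' ∩ Q) ∩ ((Q' ∪ P') Δ R)' = {16}
Both equal {16}, so ((P ∪ S)' ∩ Q) − ((Q ∩ P)' Δ R) = ((P ∪ S)' ∩ Q) ∩ ((Q' ∪ P') Δ R)'.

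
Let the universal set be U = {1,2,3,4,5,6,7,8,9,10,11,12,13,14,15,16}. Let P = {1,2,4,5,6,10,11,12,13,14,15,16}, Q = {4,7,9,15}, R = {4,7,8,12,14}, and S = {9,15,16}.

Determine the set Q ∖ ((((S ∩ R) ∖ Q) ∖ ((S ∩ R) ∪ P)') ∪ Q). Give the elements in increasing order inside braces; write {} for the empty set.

S ∩ R = {}
(S ∩ R) ∖ Q = {}
(S ∩ R) ∪ P = {1,2,4,5,6,10,11,12,13,14,15,16}
((S ∩ R) ∪ P)' = {3,7,8,9}
((S ∩ R) ∖ Q) ∖ ((S ∩ R) ∪ P)' = {}
(((S ∩ R) ∖ Q) ∖ ((S ∩ R) ∪ P)') ∪ Q = {4,7,9,15}
Q ∖ ((((S ∩ R) ∖ Q) ∖ ((S ∩ R) ∪ P)') ∪ Q) = {}

{}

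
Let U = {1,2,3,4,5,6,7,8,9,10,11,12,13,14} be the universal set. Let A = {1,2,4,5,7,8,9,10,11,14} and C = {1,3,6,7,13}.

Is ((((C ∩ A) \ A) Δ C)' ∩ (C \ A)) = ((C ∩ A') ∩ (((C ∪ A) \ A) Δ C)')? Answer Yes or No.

No

C ∩ A = {1,7}
(C ∩ A) \ A = {}
((C ∩ A) \ A) Δ C = {1,3,6,7,13}
(((C ∩ A) \ A) Δ C)' = {2,4,5,8,9,10,11,12,14}
C \ A = {3,6,13}
(((C ∩ A) \ A) Δ C)' ∩ (C \ A) = {}
A' = {3,6,12,13}
C ∩ A' = {3,6,13}
C ∪ A = {1,2,3,4,5,6,7,8,9,10,11,13,14}
(C ∪ A) \ A = {3,6,13}
((C ∪ A) \ A) Δ C = {1,7}
(((C ∪ A) \ A) Δ C)' = {2,3,4,5,6,8,9,10,11,12,13,14}
(C ∩ A') ∩ (((C ∪ A) \ A) Δ C)' = {3,6,13}
3 ∈ (C ∩ A') ∩ (((C ∪ A) \ A) Δ C)' but 3 ∉ (((C ∩ A) \ A) Δ C)' ∩ (C \ A), so they differ.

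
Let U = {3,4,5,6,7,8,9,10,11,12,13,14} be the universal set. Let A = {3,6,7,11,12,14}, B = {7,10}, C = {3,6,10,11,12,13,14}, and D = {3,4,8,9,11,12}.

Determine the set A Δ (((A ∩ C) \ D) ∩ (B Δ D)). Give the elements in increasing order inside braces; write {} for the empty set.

A ∩ C = {3,6,11,12,14}
(A ∩ C) \ D = {6,14}
B Δ D = {3,4,7,8,9,10,11,12}
((A ∩ C) \ D) ∩ (B Δ D) = {}
A Δ (((A ∩ C) \ D) ∩ (B Δ D)) = {3,6,7,11,12,14}

{3,6,7,11,12,14}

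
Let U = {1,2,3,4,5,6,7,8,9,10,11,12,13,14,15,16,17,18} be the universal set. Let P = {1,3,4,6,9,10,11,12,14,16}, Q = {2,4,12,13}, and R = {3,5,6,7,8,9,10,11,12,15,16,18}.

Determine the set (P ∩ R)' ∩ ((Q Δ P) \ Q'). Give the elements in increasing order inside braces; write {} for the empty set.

P ∩ R = {3,6,9,10,11,12,16}
(P ∩ R)' = {1,2,4,5,7,8,13,14,15,17,18}
Q Δ P = {1,2,3,6,9,10,11,13,14,16}
Q' = {1,3,5,6,7,8,9,10,11,14,15,16,17,18}
(Q Δ P) \ Q' = {2,13}
(P ∩ R)' ∩ ((Q Δ P) \ Q') = {2,13}

{2,13}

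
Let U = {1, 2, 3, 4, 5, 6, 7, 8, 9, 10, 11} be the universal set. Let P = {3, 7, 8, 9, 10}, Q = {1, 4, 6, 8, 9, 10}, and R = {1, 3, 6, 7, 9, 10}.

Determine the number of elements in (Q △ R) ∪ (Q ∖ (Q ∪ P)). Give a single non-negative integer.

4

Q △ R = {3, 4, 7, 8}
Q ∪ P = {1, 3, 4, 6, 7, 8, 9, 10}
Q ∖ (Q ∪ P) = {}
(Q △ R) ∪ (Q ∖ (Q ∪ P)) = {3, 4, 7, 8}
|(Q △ R) ∪ (Q ∖ (Q ∪ P))| = 4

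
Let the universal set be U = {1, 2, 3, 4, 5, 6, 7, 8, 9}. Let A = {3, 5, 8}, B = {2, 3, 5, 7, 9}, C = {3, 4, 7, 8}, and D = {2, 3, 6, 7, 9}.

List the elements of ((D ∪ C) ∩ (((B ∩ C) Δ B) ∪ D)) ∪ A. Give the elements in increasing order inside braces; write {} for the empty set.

D ∪ C = {2, 3, 4, 6, 7, 8, 9}
B ∩ C = {3, 7}
(B ∩ C) Δ B = {2, 5, 9}
((B ∩ C) Δ B) ∪ D = {2, 3, 5, 6, 7, 9}
(D ∪ C) ∩ (((B ∩ C) Δ B) ∪ D) = {2, 3, 6, 7, 9}
((D ∪ C) ∩ (((B ∩ C) Δ B) ∪ D)) ∪ A = {2, 3, 5, 6, 7, 8, 9}

{2, 3, 5, 6, 7, 8, 9}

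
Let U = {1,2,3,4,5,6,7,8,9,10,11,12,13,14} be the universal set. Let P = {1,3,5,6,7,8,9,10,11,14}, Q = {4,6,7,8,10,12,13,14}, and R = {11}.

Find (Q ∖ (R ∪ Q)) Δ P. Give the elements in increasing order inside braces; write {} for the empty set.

R ∪ Q = {4,6,7,8,10,11,12,13,14}
Q ∖ (R ∪ Q) = {}
(Q ∖ (R ∪ Q)) Δ P = {1,3,5,6,7,8,9,10,11,14}

{1,3,5,6,7,8,9,10,11,14}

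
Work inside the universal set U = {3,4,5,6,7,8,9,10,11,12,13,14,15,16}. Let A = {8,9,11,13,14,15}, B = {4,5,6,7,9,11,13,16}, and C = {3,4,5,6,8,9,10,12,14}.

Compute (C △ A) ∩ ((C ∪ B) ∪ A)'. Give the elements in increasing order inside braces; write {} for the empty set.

C △ A = {3,4,5,6,10,11,12,13,15}
C ∪ B = {3,4,5,6,7,8,9,10,11,12,13,14,16}
(C ∪ B) ∪ A = {3,4,5,6,7,8,9,10,11,12,13,14,15,16}
((C ∪ B) ∪ A)' = {}
(C △ A) ∩ ((C ∪ B) ∪ A)' = {}

{}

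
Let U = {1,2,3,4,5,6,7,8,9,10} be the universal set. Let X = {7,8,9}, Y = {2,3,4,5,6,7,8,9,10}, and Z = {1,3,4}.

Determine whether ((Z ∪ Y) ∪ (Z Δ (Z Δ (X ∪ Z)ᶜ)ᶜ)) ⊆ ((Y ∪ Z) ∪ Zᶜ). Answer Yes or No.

Z ∪ Y = {1,2,3,4,5,6,7,8,9,10}
X ∪ Z = {1,3,4,7,8,9}
(X ∪ Z)ᶜ = {2,5,6,10}
Z Δ (X ∪ Z)ᶜ = {1,2,3,4,5,6,10}
(Z Δ (X ∪ Z)ᶜ)ᶜ = {7,8,9}
Z Δ (Z Δ (X ∪ Z)ᶜ)ᶜ = {1,3,4,7,8,9}
(Z ∪ Y) ∪ (Z Δ (Z Δ (X ∪ Z)ᶜ)ᶜ) = {1,2,3,4,5,6,7,8,9,10}
Y ∪ Z = {1,2,3,4,5,6,7,8,9,10}
Zᶜ = {2,5,6,7,8,9,10}
(Y ∪ Z) ∪ Zᶜ = {1,2,3,4,5,6,7,8,9,10}
Every element of {1,2,3,4,5,6,7,8,9,10} is in {1,2,3,4,5,6,7,8,9,10}, so (Z ∪ Y) ∪ (Z Δ (Z Δ (X ∪ Z)ᶜ)ᶜ) ⊆ (Y ∪ Z) ∪ Zᶜ.

Yes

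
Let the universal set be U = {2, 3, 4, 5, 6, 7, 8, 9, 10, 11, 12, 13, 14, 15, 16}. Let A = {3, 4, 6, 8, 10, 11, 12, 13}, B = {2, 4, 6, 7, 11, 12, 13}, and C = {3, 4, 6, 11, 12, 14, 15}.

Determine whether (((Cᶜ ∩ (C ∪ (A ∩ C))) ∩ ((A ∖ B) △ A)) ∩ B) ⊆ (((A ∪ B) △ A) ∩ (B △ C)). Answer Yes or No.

Cᶜ = {2, 5, 7, 8, 9, 10, 13, 16}
A ∩ C = {3, 4, 6, 11, 12}
C ∪ (A ∩ C) = {3, 4, 6, 11, 12, 14, 15}
Cᶜ ∩ (C ∪ (A ∩ C)) = {}
A ∖ B = {3, 8, 10}
(A ∖ B) △ A = {4, 6, 11, 12, 13}
(Cᶜ ∩ (C ∪ (A ∩ C))) ∩ ((A ∖ B) △ A) = {}
((Cᶜ ∩ (C ∪ (A ∩ C))) ∩ ((A ∖ B) △ A)) ∩ B = {}
A ∪ B = {2, 3, 4, 6, 7, 8, 10, 11, 12, 13}
(A ∪ B) △ A = {2, 7}
B △ C = {2, 3, 7, 13, 14, 15}
((A ∪ B) △ A) ∩ (B △ C) = {2, 7}
Every element of {} is in {2, 7}, so ((Cᶜ ∩ (C ∪ (A ∩ C))) ∩ ((A ∖ B) △ A)) ∩ B ⊆ ((A ∪ B) △ A) ∩ (B △ C).

Yes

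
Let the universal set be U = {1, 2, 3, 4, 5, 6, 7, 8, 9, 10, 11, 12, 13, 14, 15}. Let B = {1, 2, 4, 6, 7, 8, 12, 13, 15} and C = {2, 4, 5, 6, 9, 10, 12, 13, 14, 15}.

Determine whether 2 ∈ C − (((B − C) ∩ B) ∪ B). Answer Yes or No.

2 ∈ B and 2 ∈ C, so 2 ∉ B − C
2 ∉ (B − C) and 2 ∈ B, so 2 ∉ (B − C) ∩ B
2 ∉ ((B − C) ∩ B) and 2 ∈ B, so 2 ∈ ((B − C) ∩ B) ∪ B
2 ∈ C and 2 ∈ (((B − C) ∩ B) ∪ B), so 2 ∉ C − (((B − C) ∩ B) ∪ B)

No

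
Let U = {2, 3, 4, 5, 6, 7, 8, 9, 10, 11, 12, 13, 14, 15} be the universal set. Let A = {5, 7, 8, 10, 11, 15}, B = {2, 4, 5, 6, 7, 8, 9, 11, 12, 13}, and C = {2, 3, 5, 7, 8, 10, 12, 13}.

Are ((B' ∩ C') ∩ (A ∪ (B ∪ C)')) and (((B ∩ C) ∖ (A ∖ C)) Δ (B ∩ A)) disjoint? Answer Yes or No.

Yes

B' = {3, 10, 14, 15}
C' = {4, 6, 9, 11, 14, 15}
B' ∩ C' = {14, 15}
B ∪ C = {2, 3, 4, 5, 6, 7, 8, 9, 10, 11, 12, 13}
(B ∪ C)' = {14, 15}
A ∪ (B ∪ C)' = {5, 7, 8, 10, 11, 14, 15}
(B' ∩ C') ∩ (A ∪ (B ∪ C)') = {14, 15}
B ∩ C = {2, 5, 7, 8, 12, 13}
A ∖ C = {11, 15}
(B ∩ C) ∖ (A ∖ C) = {2, 5, 7, 8, 12, 13}
B ∩ A = {5, 7, 8, 11}
((B ∩ C) ∖ (A ∖ C)) Δ (B ∩ A) = {2, 11, 12, 13}
{14, 15} and {2, 11, 12, 13} share no elements.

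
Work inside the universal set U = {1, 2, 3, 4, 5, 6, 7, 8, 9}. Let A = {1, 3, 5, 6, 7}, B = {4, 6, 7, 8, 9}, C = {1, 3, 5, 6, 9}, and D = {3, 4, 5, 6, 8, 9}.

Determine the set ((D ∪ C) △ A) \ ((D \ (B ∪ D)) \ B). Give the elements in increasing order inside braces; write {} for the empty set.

D ∪ C = {1, 3, 4, 5, 6, 8, 9}
(D ∪ C) △ A = {4, 7, 8, 9}
B ∪ D = {3, 4, 5, 6, 7, 8, 9}
D \ (B ∪ D) = {}
(D \ (B ∪ D)) \ B = {}
((D ∪ C) △ A) \ ((D \ (B ∪ D)) \ B) = {4, 7, 8, 9}

{4, 7, 8, 9}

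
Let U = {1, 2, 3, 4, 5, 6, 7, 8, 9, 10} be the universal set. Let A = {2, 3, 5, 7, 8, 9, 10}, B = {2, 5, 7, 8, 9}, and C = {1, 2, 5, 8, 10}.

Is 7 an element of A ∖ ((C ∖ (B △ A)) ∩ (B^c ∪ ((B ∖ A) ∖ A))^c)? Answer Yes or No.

7 ∈ B and 7 ∈ A, so 7 ∉ B △ A
7 ∉ C and 7 ∉ (B △ A), so 7 ∉ C ∖ (B △ A)
7 ∈ B, so 7 ∉ B^c
7 ∈ B and 7 ∈ A, so 7 ∉ B ∖ A
7 ∉ (B ∖ A) and 7 ∈ A, so 7 ∉ (B ∖ A) ∖ A
7 ∉ B^c and 7 ∉ ((B ∖ A) ∖ A), so 7 ∉ B^c ∪ ((B ∖ A) ∖ A)
7 ∈ (B^c ∪ ((B ∖ A) ∖ A))^c since 7 ∉ (B^c ∪ ((B ∖ A) ∖ A))
7 ∉ (C ∖ (B △ A)) and 7 ∈ (B^c ∪ ((B ∖ A) ∖ A))^c, so 7 ∉ (C ∖ (B △ A)) ∩ (B^c ∪ ((B ∖ A) ∖ A))^c
7 ∈ A and 7 ∉ ((C ∖ (B △ A)) ∩ (B^c ∪ ((B ∖ A) ∖ A))^c), so 7 ∈ A ∖ ((C ∖ (B △ A)) ∩ (B^c ∪ ((B ∖ A) ∖ A))^c)

Yes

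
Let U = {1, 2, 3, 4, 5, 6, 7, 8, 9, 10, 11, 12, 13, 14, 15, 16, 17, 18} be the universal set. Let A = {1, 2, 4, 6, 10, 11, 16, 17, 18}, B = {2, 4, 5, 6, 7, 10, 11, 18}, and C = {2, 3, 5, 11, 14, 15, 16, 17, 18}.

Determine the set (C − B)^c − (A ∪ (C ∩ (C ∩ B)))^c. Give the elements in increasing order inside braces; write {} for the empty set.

{1, 2, 4, 5, 6, 10, 11, 18}

C − B = {3, 14, 15, 16, 17}
(C − B)^c = {1, 2, 4, 5, 6, 7, 8, 9, 10, 11, 12, 13, 18}
C ∩ B = {2, 5, 11, 18}
C ∩ (C ∩ B) = {2, 5, 11, 18}
A ∪ (C ∩ (C ∩ B)) = {1, 2, 4, 5, 6, 10, 11, 16, 17, 18}
(A ∪ (C ∩ (C ∩ B)))^c = {3, 7, 8, 9, 12, 13, 14, 15}
(C − B)^c − (A ∪ (C ∩ (C ∩ B)))^c = {1, 2, 4, 5, 6, 10, 11, 18}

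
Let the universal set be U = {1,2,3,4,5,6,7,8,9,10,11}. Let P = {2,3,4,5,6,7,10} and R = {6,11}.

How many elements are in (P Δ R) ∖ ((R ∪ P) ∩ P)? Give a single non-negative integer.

1

P Δ R = {2,3,4,5,7,10,11}
R ∪ P = {2,3,4,5,6,7,10,11}
(R ∪ P) ∩ P = {2,3,4,5,6,7,10}
(P Δ R) ∖ ((R ∪ P) ∩ P) = {11}
|(P Δ R) ∖ ((R ∪ P) ∩ P)| = 1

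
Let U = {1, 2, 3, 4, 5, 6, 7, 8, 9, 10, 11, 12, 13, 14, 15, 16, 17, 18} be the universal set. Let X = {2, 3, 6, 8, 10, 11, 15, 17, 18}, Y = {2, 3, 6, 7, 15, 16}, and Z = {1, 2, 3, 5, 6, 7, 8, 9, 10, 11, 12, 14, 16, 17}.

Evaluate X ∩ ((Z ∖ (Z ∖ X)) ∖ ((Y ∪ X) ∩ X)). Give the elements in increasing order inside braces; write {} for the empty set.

{}

Z ∖ X = {1, 5, 7, 9, 12, 14, 16}
Z ∖ (Z ∖ X) = {2, 3, 6, 8, 10, 11, 17}
Y ∪ X = {2, 3, 6, 7, 8, 10, 11, 15, 16, 17, 18}
(Y ∪ X) ∩ X = {2, 3, 6, 8, 10, 11, 15, 17, 18}
(Z ∖ (Z ∖ X)) ∖ ((Y ∪ X) ∩ X) = {}
X ∩ ((Z ∖ (Z ∖ X)) ∖ ((Y ∪ X) ∩ X)) = {}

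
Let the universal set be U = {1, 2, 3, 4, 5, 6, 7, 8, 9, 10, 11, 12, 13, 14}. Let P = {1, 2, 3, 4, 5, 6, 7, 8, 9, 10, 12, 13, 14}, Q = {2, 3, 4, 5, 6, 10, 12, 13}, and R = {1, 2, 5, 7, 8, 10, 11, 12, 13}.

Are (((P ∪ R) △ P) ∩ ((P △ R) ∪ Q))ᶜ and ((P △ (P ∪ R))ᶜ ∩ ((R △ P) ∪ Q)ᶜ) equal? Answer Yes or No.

P ∪ R = {1, 2, 3, 4, 5, 6, 7, 8, 9, 10, 11, 12, 13, 14}
(P ∪ R) △ P = {11}
P △ R = {3, 4, 6, 9, 11, 14}
(P △ R) ∪ Q = {2, 3, 4, 5, 6, 9, 10, 11, 12, 13, 14}
((P ∪ R) △ P) ∩ ((P △ R) ∪ Q) = {11}
(((P ∪ R) △ P) ∩ ((P △ R) ∪ Q))ᶜ = {1, 2, 3, 4, 5, 6, 7, 8, 9, 10, 12, 13, 14}
P △ (P ∪ R) = {11}
(P △ (P ∪ R))ᶜ = {1, 2, 3, 4, 5, 6, 7, 8, 9, 10, 12, 13, 14}
R △ P = {3, 4, 6, 9, 11, 14}
(R △ P) ∪ Q = {2, 3, 4, 5, 6, 9, 10, 11, 12, 13, 14}
((R △ P) ∪ Q)ᶜ = {1, 7, 8}
(P △ (P ∪ R))ᶜ ∩ ((R △ P) ∪ Q)ᶜ = {1, 7, 8}
2 ∈ (((P ∪ R) △ P) ∩ ((P △ R) ∪ Q))ᶜ but 2 ∉ (P △ (P ∪ R))ᶜ ∩ ((R △ P) ∪ Q)ᶜ, so they differ.

No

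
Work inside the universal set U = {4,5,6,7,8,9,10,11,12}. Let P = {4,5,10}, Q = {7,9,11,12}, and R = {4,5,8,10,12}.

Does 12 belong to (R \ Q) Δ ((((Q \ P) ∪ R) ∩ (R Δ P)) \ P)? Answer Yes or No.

Yes

12 ∈ R and 12 ∈ Q, so 12 ∉ R \ Q
12 ∈ Q and 12 ∉ P, so 12 ∈ Q \ P
12 ∈ (Q \ P) and 12 ∈ R, so 12 ∈ (Q \ P) ∪ R
12 ∈ R and 12 ∉ P, so 12 ∈ R Δ P
12 ∈ ((Q \ P) ∪ R) and 12 ∈ (R Δ P), so 12 ∈ ((Q \ P) ∪ R) ∩ (R Δ P)
12 ∈ (((Q \ P) ∪ R) ∩ (R Δ P)) and 12 ∉ P, so 12 ∈ (((Q \ P) ∪ R) ∩ (R Δ P)) \ P
12 ∉ (R \ Q) and 12 ∈ ((((Q \ P) ∪ R) ∩ (R Δ P)) \ P), so 12 ∈ (R \ Q) Δ ((((Q \ P) ∪ R) ∩ (R Δ P)) \ P)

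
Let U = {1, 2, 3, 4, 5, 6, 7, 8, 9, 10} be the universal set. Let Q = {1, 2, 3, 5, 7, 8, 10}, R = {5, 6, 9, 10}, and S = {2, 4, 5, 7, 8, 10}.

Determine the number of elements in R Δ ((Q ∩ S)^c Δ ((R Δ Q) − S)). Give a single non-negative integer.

5

Q ∩ S = {2, 5, 7, 8, 10}
(Q ∩ S)^c = {1, 3, 4, 6, 9}
R Δ Q = {1, 2, 3, 6, 7, 8, 9}
(R Δ Q) − S = {1, 3, 6, 9}
(Q ∩ S)^c Δ ((R Δ Q) − S) = {4}
R Δ ((Q ∩ S)^c Δ ((R Δ Q) − S)) = {4, 5, 6, 9, 10}
|R Δ ((Q ∩ S)^c Δ ((R Δ Q) − S))| = 5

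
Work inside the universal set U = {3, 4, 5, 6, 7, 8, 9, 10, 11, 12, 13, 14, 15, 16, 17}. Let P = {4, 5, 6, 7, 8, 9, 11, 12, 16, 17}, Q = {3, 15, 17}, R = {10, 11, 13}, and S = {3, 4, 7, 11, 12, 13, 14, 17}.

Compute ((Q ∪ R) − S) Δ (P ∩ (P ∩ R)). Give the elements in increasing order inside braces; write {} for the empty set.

{10, 11, 15}

Q ∪ R = {3, 10, 11, 13, 15, 17}
(Q ∪ R) − S = {10, 15}
P ∩ R = {11}
P ∩ (P ∩ R) = {11}
((Q ∪ R) − S) Δ (P ∩ (P ∩ R)) = {10, 11, 15}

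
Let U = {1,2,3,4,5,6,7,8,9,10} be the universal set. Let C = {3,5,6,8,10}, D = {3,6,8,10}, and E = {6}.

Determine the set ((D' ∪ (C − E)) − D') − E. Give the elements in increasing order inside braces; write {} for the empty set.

{3,8,10}

D' = {1,2,4,5,7,9}
C − E = {3,5,8,10}
D' ∪ (C − E) = {1,2,3,4,5,7,8,9,10}
(D' ∪ (C − E)) − D' = {3,8,10}
((D' ∪ (C − E)) − D') − E = {3,8,10}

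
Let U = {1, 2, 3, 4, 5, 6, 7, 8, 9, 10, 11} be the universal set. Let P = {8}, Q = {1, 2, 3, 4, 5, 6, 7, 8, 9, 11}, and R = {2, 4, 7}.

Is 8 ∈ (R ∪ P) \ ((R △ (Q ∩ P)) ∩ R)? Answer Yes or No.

Yes

8 ∉ R and 8 ∈ P, so 8 ∈ R ∪ P
8 ∈ Q and 8 ∈ P, so 8 ∈ Q ∩ P
8 ∉ R and 8 ∈ (Q ∩ P), so 8 ∈ R △ (Q ∩ P)
8 ∈ (R △ (Q ∩ P)) and 8 ∉ R, so 8 ∉ (R △ (Q ∩ P)) ∩ R
8 ∈ (R ∪ P) and 8 ∉ ((R △ (Q ∩ P)) ∩ R), so 8 ∈ (R ∪ P) \ ((R △ (Q ∩ P)) ∩ R)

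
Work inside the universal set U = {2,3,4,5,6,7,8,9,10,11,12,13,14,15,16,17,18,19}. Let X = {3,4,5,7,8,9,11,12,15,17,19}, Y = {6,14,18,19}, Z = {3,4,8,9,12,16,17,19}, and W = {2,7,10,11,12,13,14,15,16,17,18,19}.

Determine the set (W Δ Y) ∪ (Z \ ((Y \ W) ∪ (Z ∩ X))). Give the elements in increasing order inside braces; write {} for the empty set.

{2,6,7,10,11,12,13,15,16,17}

W Δ Y = {2,6,7,10,11,12,13,15,16,17}
Y \ W = {6}
Z ∩ X = {3,4,8,9,12,17,19}
(Y \ W) ∪ (Z ∩ X) = {3,4,6,8,9,12,17,19}
Z \ ((Y \ W) ∪ (Z ∩ X)) = {16}
(W Δ Y) ∪ (Z \ ((Y \ W) ∪ (Z ∩ X))) = {2,6,7,10,11,12,13,15,16,17}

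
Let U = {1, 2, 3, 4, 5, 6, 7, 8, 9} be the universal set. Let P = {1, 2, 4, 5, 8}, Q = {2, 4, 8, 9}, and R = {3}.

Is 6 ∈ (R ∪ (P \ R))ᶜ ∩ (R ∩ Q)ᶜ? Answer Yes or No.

6 ∉ P and 6 ∉ R, so 6 ∉ P \ R
6 ∉ R and 6 ∉ (P \ R), so 6 ∉ R ∪ (P \ R)
6 ∈ (R ∪ (P \ R))ᶜ since 6 ∉ (R ∪ (P \ R))
6 ∉ R and 6 ∉ Q, so 6 ∉ R ∩ Q
6 ∈ (R ∩ Q)ᶜ since 6 ∉ (R ∩ Q)
6 ∈ (R ∪ (P \ R))ᶜ and 6 ∈ (R ∩ Q)ᶜ, so 6 ∈ (R ∪ (P \ R))ᶜ ∩ (R ∩ Q)ᶜ

Yes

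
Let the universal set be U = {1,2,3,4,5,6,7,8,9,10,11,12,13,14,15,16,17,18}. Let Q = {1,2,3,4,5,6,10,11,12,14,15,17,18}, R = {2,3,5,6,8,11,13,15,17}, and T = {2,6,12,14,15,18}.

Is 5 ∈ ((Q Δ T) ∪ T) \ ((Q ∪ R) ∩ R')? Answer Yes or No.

5 ∈ Q and 5 ∉ T, so 5 ∈ Q Δ T
5 ∈ (Q Δ T) and 5 ∉ T, so 5 ∈ (Q Δ T) ∪ T
5 ∈ Q and 5 ∈ R, so 5 ∈ Q ∪ R
5 ∈ R, so 5 ∉ R'
5 ∈ (Q ∪ R) and 5 ∉ R', so 5 ∉ (Q ∪ R) ∩ R'
5 ∈ ((Q Δ T) ∪ T) and 5 ∉ ((Q ∪ R) ∩ R'), so 5 ∈ ((Q Δ T) ∪ T) \ ((Q ∪ R) ∩ R')

Yes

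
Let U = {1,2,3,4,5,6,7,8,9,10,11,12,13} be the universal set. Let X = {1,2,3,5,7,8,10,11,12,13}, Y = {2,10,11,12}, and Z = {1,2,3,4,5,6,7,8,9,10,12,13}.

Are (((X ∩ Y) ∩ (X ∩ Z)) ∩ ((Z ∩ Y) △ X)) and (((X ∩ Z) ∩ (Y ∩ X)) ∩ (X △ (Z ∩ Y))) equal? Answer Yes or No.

Yes

X ∩ Y = {2,10,11,12}
X ∩ Z = {1,2,3,5,7,8,10,12,13}
(X ∩ Y) ∩ (X ∩ Z) = {2,10,12}
Z ∩ Y = {2,10,12}
(Z ∩ Y) △ X = {1,3,5,7,8,11,13}
((X ∩ Y) ∩ (X ∩ Z)) ∩ ((Z ∩ Y) △ X) = {}
Y ∩ X = {2,10,11,12}
(X ∩ Z) ∩ (Y ∩ X) = {2,10,12}
X △ (Z ∩ Y) = {1,3,5,7,8,11,13}
((X ∩ Z) ∩ (Y ∩ X)) ∩ (X △ (Z ∩ Y)) = {}
Both equal {}, so ((X ∩ Y) ∩ (X ∩ Z)) ∩ ((Z ∩ Y) △ X) = ((X ∩ Z) ∩ (Y ∩ X)) ∩ (X △ (Z ∩ Y)).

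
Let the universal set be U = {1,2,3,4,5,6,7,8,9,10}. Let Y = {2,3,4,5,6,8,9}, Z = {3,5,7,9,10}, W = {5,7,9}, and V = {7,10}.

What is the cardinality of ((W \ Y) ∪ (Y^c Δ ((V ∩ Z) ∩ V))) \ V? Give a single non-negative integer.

1

W \ Y = {7}
Y^c = {1,7,10}
V ∩ Z = {7,10}
(V ∩ Z) ∩ V = {7,10}
Y^c Δ ((V ∩ Z) ∩ V) = {1}
(W \ Y) ∪ (Y^c Δ ((V ∩ Z) ∩ V)) = {1,7}
((W \ Y) ∪ (Y^c Δ ((V ∩ Z) ∩ V))) \ V = {1}
|((W \ Y) ∪ (Y^c Δ ((V ∩ Z) ∩ V))) \ V| = 1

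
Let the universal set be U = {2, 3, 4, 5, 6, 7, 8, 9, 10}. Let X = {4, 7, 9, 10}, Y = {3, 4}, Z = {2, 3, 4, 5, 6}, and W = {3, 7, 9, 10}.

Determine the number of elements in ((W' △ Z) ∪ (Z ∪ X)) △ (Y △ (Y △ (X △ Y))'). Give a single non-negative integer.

4

W' = {2, 4, 5, 6, 8}
W' △ Z = {3, 8}
Z ∪ X = {2, 3, 4, 5, 6, 7, 9, 10}
(W' △ Z) ∪ (Z ∪ X) = {2, 3, 4, 5, 6, 7, 8, 9, 10}
X △ Y = {3, 7, 9, 10}
Y △ (X △ Y) = {4, 7, 9, 10}
(Y △ (X △ Y))' = {2, 3, 5, 6, 8}
Y △ (Y △ (X △ Y))' = {2, 4, 5, 6, 8}
((W' △ Z) ∪ (Z ∪ X)) △ (Y △ (Y △ (X △ Y))') = {3, 7, 9, 10}
|((W' △ Z) ∪ (Z ∪ X)) △ (Y △ (Y △ (X △ Y))')| = 4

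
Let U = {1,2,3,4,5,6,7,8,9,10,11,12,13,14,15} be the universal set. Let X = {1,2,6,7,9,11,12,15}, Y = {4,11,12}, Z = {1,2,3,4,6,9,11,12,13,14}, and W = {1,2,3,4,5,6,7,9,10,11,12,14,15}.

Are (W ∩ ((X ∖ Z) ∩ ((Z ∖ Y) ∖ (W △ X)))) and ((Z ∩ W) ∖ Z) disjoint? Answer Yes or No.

X ∖ Z = {7,15}
Z ∖ Y = {1,2,3,6,9,13,14}
W △ X = {3,4,5,10,14}
(Z ∖ Y) ∖ (W △ X) = {1,2,6,9,13}
(X ∖ Z) ∩ ((Z ∖ Y) ∖ (W △ X)) = {}
W ∩ ((X ∖ Z) ∩ ((Z ∖ Y) ∖ (W △ X))) = {}
Z ∩ W = {1,2,3,4,6,9,11,12,14}
(Z ∩ W) ∖ Z = {}
{} and {} share no elements.

Yes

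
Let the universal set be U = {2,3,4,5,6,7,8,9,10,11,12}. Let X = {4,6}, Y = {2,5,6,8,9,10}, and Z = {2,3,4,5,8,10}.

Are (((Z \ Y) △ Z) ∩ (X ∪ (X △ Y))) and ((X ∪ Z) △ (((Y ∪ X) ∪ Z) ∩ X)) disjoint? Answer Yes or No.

Z \ Y = {3,4}
(Z \ Y) △ Z = {2,5,8,10}
X △ Y = {2,4,5,8,9,10}
X ∪ (X △ Y) = {2,4,5,6,8,9,10}
((Z \ Y) △ Z) ∩ (X ∪ (X △ Y)) = {2,5,8,10}
X ∪ Z = {2,3,4,5,6,8,10}
Y ∪ X = {2,4,5,6,8,9,10}
(Y ∪ X) ∪ Z = {2,3,4,5,6,8,9,10}
((Y ∪ X) ∪ Z) ∩ X = {4,6}
(X ∪ Z) △ (((Y ∪ X) ∪ Z) ∩ X) = {2,3,5,8,10}
2 lies in both, so they are not disjoint.

No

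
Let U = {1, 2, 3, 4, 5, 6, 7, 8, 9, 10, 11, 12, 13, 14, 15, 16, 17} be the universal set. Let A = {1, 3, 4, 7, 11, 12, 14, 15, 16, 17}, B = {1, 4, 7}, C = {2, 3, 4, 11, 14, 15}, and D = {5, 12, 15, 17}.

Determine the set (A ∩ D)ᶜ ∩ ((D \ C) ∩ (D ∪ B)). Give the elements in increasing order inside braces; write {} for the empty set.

{5}

A ∩ D = {12, 15, 17}
(A ∩ D)ᶜ = {1, 2, 3, 4, 5, 6, 7, 8, 9, 10, 11, 13, 14, 16}
D \ C = {5, 12, 17}
D ∪ B = {1, 4, 5, 7, 12, 15, 17}
(D \ C) ∩ (D ∪ B) = {5, 12, 17}
(A ∩ D)ᶜ ∩ ((D \ C) ∩ (D ∪ B)) = {5}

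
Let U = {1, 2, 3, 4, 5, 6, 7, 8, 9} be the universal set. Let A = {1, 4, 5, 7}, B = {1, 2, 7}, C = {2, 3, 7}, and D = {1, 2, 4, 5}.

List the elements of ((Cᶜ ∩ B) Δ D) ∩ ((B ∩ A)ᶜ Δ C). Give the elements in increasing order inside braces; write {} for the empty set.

Cᶜ = {1, 4, 5, 6, 8, 9}
Cᶜ ∩ B = {1}
(Cᶜ ∩ B) Δ D = {2, 4, 5}
B ∩ A = {1, 7}
(B ∩ A)ᶜ = {2, 3, 4, 5, 6, 8, 9}
(B ∩ A)ᶜ Δ C = {4, 5, 6, 7, 8, 9}
((Cᶜ ∩ B) Δ D) ∩ ((B ∩ A)ᶜ Δ C) = {4, 5}

{4, 5}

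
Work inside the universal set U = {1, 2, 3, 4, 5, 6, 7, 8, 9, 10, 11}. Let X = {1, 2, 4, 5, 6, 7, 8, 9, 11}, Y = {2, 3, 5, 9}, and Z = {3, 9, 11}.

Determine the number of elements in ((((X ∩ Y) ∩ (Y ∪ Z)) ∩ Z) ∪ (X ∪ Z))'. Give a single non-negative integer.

X ∩ Y = {2, 5, 9}
Y ∪ Z = {2, 3, 5, 9, 11}
(X ∩ Y) ∩ (Y ∪ Z) = {2, 5, 9}
((X ∩ Y) ∩ (Y ∪ Z)) ∩ Z = {9}
X ∪ Z = {1, 2, 3, 4, 5, 6, 7, 8, 9, 11}
(((X ∩ Y) ∩ (Y ∪ Z)) ∩ Z) ∪ (X ∪ Z) = {1, 2, 3, 4, 5, 6, 7, 8, 9, 11}
((((X ∩ Y) ∩ (Y ∪ Z)) ∩ Z) ∪ (X ∪ Z))' = {10}
|((((X ∩ Y) ∩ (Y ∪ Z)) ∩ Z) ∪ (X ∪ Z))'| = 1

1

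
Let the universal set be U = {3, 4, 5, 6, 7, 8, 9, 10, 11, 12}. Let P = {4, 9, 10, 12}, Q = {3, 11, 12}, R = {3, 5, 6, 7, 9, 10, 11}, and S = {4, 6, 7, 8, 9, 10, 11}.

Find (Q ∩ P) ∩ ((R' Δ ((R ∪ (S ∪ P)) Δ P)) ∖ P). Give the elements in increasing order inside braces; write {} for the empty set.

{}

Q ∩ P = {12}
R' = {4, 8, 12}
S ∪ P = {4, 6, 7, 8, 9, 10, 11, 12}
R ∪ (S ∪ P) = {3, 4, 5, 6, 7, 8, 9, 10, 11, 12}
(R ∪ (S ∪ P)) Δ P = {3, 5, 6, 7, 8, 11}
R' Δ ((R ∪ (S ∪ P)) Δ P) = {3, 4, 5, 6, 7, 11, 12}
(R' Δ ((R ∪ (S ∪ P)) Δ P)) ∖ P = {3, 5, 6, 7, 11}
(Q ∩ P) ∩ ((R' Δ ((R ∪ (S ∪ P)) Δ P)) ∖ P) = {}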